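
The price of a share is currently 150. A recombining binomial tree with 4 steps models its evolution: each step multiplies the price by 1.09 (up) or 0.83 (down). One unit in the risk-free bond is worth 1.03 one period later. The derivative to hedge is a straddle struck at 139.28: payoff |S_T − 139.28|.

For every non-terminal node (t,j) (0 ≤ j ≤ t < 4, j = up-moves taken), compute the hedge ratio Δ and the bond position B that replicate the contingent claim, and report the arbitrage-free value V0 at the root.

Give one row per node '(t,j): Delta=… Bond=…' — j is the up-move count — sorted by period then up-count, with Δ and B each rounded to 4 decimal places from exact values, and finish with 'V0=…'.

Risk-neutral probability p* = (R−d)/(u−d) = (1.03−0.83)/(1.09−0.83) = 0.7692.
Terminal payoffs: V(4,0)=68.0925, V(4,1)=45.7928, V(4,2)=16.5077, V(4,3)=21.9511, V(4,4)=72.4572
  t=3,j=0: stock 85.7680 → up 93.4872 (V=45.7928), down 71.1875 (V=68.0925). Price 49.4553; hedge Δ=-1.0000, bond B=135.2233.
  t=3,j=1: stock 112.6351 → up 122.7723 (V=16.5077), down 93.4872 (V=45.7928). Price 22.5882; hedge Δ=-1.0000, bond B=135.2233.
  t=3,j=2: stock 147.9185 → up 161.2311 (V=21.9511), down 122.7723 (V=16.5077). Price 20.0922; hedge Δ=0.1415, bond B=-0.8441.
  t=3,j=3: stock 194.2544 → up 211.7372 (V=72.4572), down 161.2311 (V=21.9511). Price 59.0310; hedge Δ=1.0000, bond B=-135.2233.
  t=2,j=0: stock 103.3350 → up 112.6351 (V=22.5882), down 85.7680 (V=49.4553). Price 27.9498; hedge Δ=-1.0000, bond B=131.2848.
  t=2,j=1: stock 135.7050 → up 147.9185 (V=20.0922), down 112.6351 (V=22.5882). Price 20.0662; hedge Δ=-0.0707, bond B=29.6661.
  t=2,j=2: stock 178.2150 → up 194.2544 (V=59.0310), down 147.9185 (V=20.0922). Price 48.5875; hedge Δ=0.8404, bond B=-101.1774.
  t=1,j=0: stock 124.5000 → up 135.7050 (V=20.0662), down 103.3350 (V=27.9498). Price 21.2480; hedge Δ=-0.2435, bond B=51.5695.
  t=1,j=1: stock 163.5000 → up 178.2150 (V=48.5875), down 135.7050 (V=20.0662). Price 40.7822; hedge Δ=0.6709, bond B=-68.9153.
  t=0,j=0: stock 150.0000 → up 163.5000 (V=40.7822), down 124.5000 (V=21.2480). Price 35.2178; hedge Δ=0.5009, bond B=-39.9137.
Each (Δ,B) replicates both successor values, so the strategy is self-financing and V0 is arbitrage-free.

(0,0): Delta=0.5009 Bond=-39.9137
(1,0): Delta=-0.2435 Bond=51.5695
(1,1): Delta=0.6709 Bond=-68.9153
(2,0): Delta=-1.0000 Bond=131.2848
(2,1): Delta=-0.0707 Bond=29.6661
(2,2): Delta=0.8404 Bond=-101.1774
(3,0): Delta=-1.0000 Bond=135.2233
(3,1): Delta=-1.0000 Bond=135.2233
(3,2): Delta=0.1415 Bond=-0.8441
(3,3): Delta=1.0000 Bond=-135.2233
V0=35.2178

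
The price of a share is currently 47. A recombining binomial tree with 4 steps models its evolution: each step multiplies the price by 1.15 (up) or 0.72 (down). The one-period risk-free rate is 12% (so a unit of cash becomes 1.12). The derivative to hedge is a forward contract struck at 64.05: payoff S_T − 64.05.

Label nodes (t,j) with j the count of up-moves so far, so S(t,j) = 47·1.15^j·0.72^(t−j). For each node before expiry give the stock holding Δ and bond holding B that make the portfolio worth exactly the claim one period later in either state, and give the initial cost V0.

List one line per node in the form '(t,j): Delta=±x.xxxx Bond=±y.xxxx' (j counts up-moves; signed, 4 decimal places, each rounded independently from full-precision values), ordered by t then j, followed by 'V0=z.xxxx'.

No-arbitrage ⇒ martingale measure with p* = (R−d)/(u−d) = 0.9302.
Payoff layer (t=4): V(4,0)=-51.4193, V(4,1)=-43.8759, V(4,2)=-31.8276, V(4,3)=-12.5836, V(4,4)=18.1533
(3,0): S=17.5427. Δ = (V_up−V_dn)/(S_up−S_dn) = (-43.8759−-51.4193)/(20.1741−12.6307) = 1.0000. V = [p*·-43.8759 + (1−p*)·-51.4193]/1.12 = -39.6448. B = V − Δ·S = -57.1875.
(3,1): S=28.0195. Δ = (V_up−V_dn)/(S_up−S_dn) = (-31.8276−-43.8759)/(32.2224−20.1741) = 1.0000. V = [p*·-31.8276 + (1−p*)·-43.8759]/1.12 = -29.1680. B = V − Δ·S = -57.1875.
(3,2): S=44.7534. Δ = (V_up−V_dn)/(S_up−S_dn) = (-12.5836−-31.8276)/(51.4664−32.2224) = 1.0000. V = [p*·-12.5836 + (1−p*)·-31.8276]/1.12 = -12.4341. B = V − Δ·S = -57.1875.
(3,3): S=71.4811. Δ = (V_up−V_dn)/(S_up−S_dn) = (18.1533−-12.5836)/(82.2033−51.4664) = 1.0000. V = [p*·18.1533 + (1−p*)·-12.5836]/1.12 = 14.2936. B = V − Δ·S = -57.1875.
(2,0): S=24.3648. Δ = (V_up−V_dn)/(S_up−S_dn) = (-29.1680−-39.6448)/(28.0195−17.5427) = 1.0000. V = [p*·-29.1680 + (1−p*)·-39.6448]/1.12 = -26.6955. B = V − Δ·S = -51.0603.
(2,1): S=38.9160. Δ = (V_up−V_dn)/(S_up−S_dn) = (-12.4341−-29.1680)/(44.7534−28.0195) = 1.0000. V = [p*·-12.4341 + (1−p*)·-29.1680]/1.12 = -12.1443. B = V − Δ·S = -51.0603.
(2,2): S=62.1575. Δ = (V_up−V_dn)/(S_up−S_dn) = (14.2936−-12.4341)/(71.4811−44.7534) = 1.0000. V = [p*·14.2936 + (1−p*)·-12.4341]/1.12 = 11.0972. B = V − Δ·S = -51.0603.
(1,0): S=33.8400. Δ = (V_up−V_dn)/(S_up−S_dn) = (-12.1443−-26.6955)/(38.9160−24.3648) = 1.0000. V = [p*·-12.1443 + (1−p*)·-26.6955]/1.12 = -11.7495. B = V − Δ·S = -45.5895.
(1,1): S=54.0500. Δ = (V_up−V_dn)/(S_up−S_dn) = (11.0972−-12.1443)/(62.1575−38.9160) = 1.0000. V = [p*·11.0972 + (1−p*)·-12.1443]/1.12 = 8.4605. B = V − Δ·S = -45.5895.
(0,0): S=47.0000. Δ = (V_up−V_dn)/(S_up−S_dn) = (8.4605−-11.7495)/(54.0500−33.8400) = 1.0000. V = [p*·8.4605 + (1−p*)·-11.7495]/1.12 = 6.2951. B = V − Δ·S = -40.7049.
Each (Δ,B) replicates both successor values, so the strategy is self-financing and V0 is arbitrage-free.

(0,0): Delta=1.0000 Bond=-40.7049
(1,0): Delta=1.0000 Bond=-45.5895
(1,1): Delta=1.0000 Bond=-45.5895
(2,0): Delta=1.0000 Bond=-51.0603
(2,1): Delta=1.0000 Bond=-51.0603
(2,2): Delta=1.0000 Bond=-51.0603
(3,0): Delta=1.0000 Bond=-57.1875
(3,1): Delta=1.0000 Bond=-57.1875
(3,2): Delta=1.0000 Bond=-57.1875
(3,3): Delta=1.0000 Bond=-57.1875
V0=6.2951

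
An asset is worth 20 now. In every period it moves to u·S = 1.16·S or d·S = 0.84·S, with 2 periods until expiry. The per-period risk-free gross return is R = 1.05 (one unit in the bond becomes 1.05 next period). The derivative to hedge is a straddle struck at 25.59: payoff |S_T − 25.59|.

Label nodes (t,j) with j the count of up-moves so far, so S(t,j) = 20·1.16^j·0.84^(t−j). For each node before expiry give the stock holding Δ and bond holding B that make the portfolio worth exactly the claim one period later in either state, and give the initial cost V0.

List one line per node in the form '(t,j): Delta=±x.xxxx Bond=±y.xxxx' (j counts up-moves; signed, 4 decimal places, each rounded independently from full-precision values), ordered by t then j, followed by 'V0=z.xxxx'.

(0,0): Delta=-0.7418 Bond=19.0796
(1,0): Delta=-1.0000 Bond=24.3714
(1,1): Delta=-0.6439 Bond=17.7614
V0=4.2437

Since d<R<u, set p* = (R−d)/(u−d) = 0.6563; price each node as the discounted p*-expectation of its children.
Terminal values V(2,·): V(2,0)=11.4780, V(2,1)=6.1020, V(2,2)=1.3220
  t=1,j=0: stock 16.8000 → up 19.4880 (V=6.1020), down 14.1120 (V=11.4780). Price 7.5714; hedge Δ=-1.0000, bond B=24.3714.
  t=1,j=1: stock 23.2000 → up 26.9120 (V=1.3220), down 19.4880 (V=6.1020). Price 2.8239; hedge Δ=-0.6439, bond B=17.7614.
  t=0,j=0: stock 20.0000 → up 23.2000 (V=2.8239), down 16.8000 (V=7.5714). Price 4.2437; hedge Δ=-0.7418, bond B=19.0796.
Root portfolio cost Δ·20+B reproduces V0=4.2437.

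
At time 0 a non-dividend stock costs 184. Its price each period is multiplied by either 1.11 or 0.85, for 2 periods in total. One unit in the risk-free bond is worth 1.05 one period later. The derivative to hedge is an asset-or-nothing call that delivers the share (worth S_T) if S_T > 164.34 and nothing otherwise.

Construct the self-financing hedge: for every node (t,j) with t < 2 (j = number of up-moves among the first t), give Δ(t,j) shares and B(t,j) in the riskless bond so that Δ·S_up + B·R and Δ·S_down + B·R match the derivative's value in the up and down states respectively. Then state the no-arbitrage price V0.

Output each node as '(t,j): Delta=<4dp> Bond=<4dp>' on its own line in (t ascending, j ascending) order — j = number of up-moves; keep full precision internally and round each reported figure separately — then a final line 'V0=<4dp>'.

The replicating-portfolio and risk-neutral prices coincide; use p* = (1.05−0.85)/(1.11−0.85) = 0.7692 for the latter.
Payoff layer (t=2): V(2,0)=0.0000, V(2,1)=173.6040, V(2,2)=226.7064
  t=1,j=0: stock 156.4000 → up 173.6040 (V=173.6040), down 132.9400 (V=0.0000). Price 127.1824; hedge Δ=4.2692, bond B=-540.5253.
  t=1,j=1: stock 204.2400 → up 226.7064 (V=226.7064), down 173.6040 (V=173.6040). Price 204.2400; hedge Δ=1.0000, bond B=0.0000.
  t=0,j=0: stock 184.0000 → up 204.2400 (V=204.2400), down 156.4000 (V=127.1824). Price 177.5786; hedge Δ=1.6107, bond B=-118.7968.
Check: Δ(0,0)·S0 + B(0,0) = 177.5786 = V0.

(0,0): Delta=1.6107 Bond=-118.7968
(1,0): Delta=4.2692 Bond=-540.5253
(1,1): Delta=1.0000 Bond=0.0000
V0=177.5786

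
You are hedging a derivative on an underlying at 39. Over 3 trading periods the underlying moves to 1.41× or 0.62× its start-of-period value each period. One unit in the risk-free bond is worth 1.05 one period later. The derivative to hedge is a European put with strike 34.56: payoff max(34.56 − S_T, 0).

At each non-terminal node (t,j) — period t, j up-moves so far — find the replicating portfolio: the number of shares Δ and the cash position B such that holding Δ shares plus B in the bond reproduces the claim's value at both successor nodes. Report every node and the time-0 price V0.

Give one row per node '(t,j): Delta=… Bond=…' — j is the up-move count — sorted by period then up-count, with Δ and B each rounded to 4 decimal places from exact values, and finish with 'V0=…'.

(0,0): Delta=-0.2684 Bond=16.4651
(1,0): Delta=-0.6333 Bond=26.1115
(1,1): Delta=-0.1341 Bond=9.9015
(2,0): Delta=-1.0000 Bond=32.9143
(2,1): Delta=-0.4983 Bond=22.8147
(2,2): Delta=0.0000 Bond=0.0000
V0=5.9968

Under the risk-neutral measure, an up-move has probability p* = (R−d)/(u−d) = 0.5443 and values discount at R = 1.05.
At expiry t=3: V(3,0)=25.2652, V(3,1)=13.4218, V(3,2)=0.0000, V(3,3)=0.0000
(2,0): S=14.9916. Δ = (V_up−V_dn)/(S_up−S_dn) = (13.4218−25.2652)/(21.1382−9.2948) = -1.0000. V = [p*·13.4218 + (1−p*)·25.2652]/1.05 = 17.9227. B = V − Δ·S = 32.9143.
(2,1): S=34.0938. Δ = (V_up−V_dn)/(S_up−S_dn) = (0.0000−13.4218)/(48.0723−21.1382) = -0.4983. V = [p*·0.0000 + (1−p*)·13.4218]/1.05 = 5.8250. B = V − Δ·S = 22.8147.
(2,2): S=77.5359. Δ = (V_up−V_dn)/(S_up−S_dn) = (0.0000−0.0000)/(109.3256−48.0723) = 0.0000. V = [p*·0.0000 + (1−p*)·0.0000]/1.05 = 0.0000. B = V − Δ·S = 0.0000.
(1,0): S=24.1800. Δ = (V_up−V_dn)/(S_up−S_dn) = (5.8250−17.9227)/(34.0938−14.9916) = -0.6333. V = [p*·5.8250 + (1−p*)·17.9227]/1.05 = 10.7980. B = V − Δ·S = 26.1115.
(1,1): S=54.9900. Δ = (V_up−V_dn)/(S_up−S_dn) = (0.0000−5.8250)/(77.5359−34.0938) = -0.1341. V = [p*·0.0000 + (1−p*)·5.8250]/1.05 = 2.5280. B = V − Δ·S = 9.9015.
(0,0): S=39.0000. Δ = (V_up−V_dn)/(S_up−S_dn) = (2.5280−10.7980)/(54.9900−24.1800) = -0.2684. V = [p*·2.5280 + (1−p*)·10.7980]/1.05 = 5.9968. B = V − Δ·S = 16.4651.
Check: Δ(0,0)·S0 + B(0,0) = 5.9968 = V0.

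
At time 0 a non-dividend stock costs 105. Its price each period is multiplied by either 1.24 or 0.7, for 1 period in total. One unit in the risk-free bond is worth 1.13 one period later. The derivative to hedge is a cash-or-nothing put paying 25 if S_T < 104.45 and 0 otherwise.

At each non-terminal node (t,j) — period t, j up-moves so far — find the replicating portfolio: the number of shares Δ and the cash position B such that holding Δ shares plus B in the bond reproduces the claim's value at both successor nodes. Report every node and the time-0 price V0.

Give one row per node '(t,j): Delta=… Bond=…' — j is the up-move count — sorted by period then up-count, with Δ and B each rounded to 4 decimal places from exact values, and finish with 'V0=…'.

(0,0): Delta=-0.4409 Bond=50.8030
V0=4.5067

No-arbitrage ⇒ martingale measure with p* = (R−d)/(u−d) = 0.7963.
Terminal payoffs: V(1,0)=25.0000, V(1,1)=0.0000
  t=0,j=0: stock 105.0000 → up 130.2000 (V=0.0000), down 73.5000 (V=25.0000). Price 4.5067; hedge Δ=-0.4409, bond B=50.8030.
Check: Δ(0,0)·S0 + B(0,0) = 4.5067 = V0.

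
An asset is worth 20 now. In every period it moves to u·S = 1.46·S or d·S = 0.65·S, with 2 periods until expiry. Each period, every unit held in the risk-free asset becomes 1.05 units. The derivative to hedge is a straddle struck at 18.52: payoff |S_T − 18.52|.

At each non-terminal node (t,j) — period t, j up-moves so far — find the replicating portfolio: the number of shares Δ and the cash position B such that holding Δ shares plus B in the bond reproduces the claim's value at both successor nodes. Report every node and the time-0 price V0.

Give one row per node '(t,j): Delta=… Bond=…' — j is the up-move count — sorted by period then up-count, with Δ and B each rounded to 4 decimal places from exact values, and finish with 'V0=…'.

Under the risk-neutral measure, an up-move has probability p* = (R−d)/(u−d) = 0.4938 and values discount at R = 1.05.
Payoff layer (t=2): V(2,0)=10.0700, V(2,1)=0.4600, V(2,2)=24.1120
Node (1,0) S=13.0000: V=(p*·0.4600+(1−p*)·10.0700)/1.05=5.0708; Δ=(0.4600−10.0700)/(18.9800−8.4500)=-0.9126; B=V−Δ·S=16.9350
Node (1,1) S=29.2000: V=(p*·24.1120+(1−p*)·0.4600)/1.05=11.5619; Δ=(24.1120−0.4600)/(42.6320−18.9800)=1.0000; B=V−Δ·S=-17.6381
Node (0,0) S=20.0000: V=(p*·11.5619+(1−p*)·5.0708)/1.05=7.8822; Δ=(11.5619−5.0708)/(29.2000−13.0000)=0.4007; B=V−Δ·S=-0.1316
Self-financing check: at every node Δ·S+B equals the discounted successor values.

(0,0): Delta=0.4007 Bond=-0.1316
(1,0): Delta=-0.9126 Bond=16.9350
(1,1): Delta=1.0000 Bond=-17.6381
V0=7.8822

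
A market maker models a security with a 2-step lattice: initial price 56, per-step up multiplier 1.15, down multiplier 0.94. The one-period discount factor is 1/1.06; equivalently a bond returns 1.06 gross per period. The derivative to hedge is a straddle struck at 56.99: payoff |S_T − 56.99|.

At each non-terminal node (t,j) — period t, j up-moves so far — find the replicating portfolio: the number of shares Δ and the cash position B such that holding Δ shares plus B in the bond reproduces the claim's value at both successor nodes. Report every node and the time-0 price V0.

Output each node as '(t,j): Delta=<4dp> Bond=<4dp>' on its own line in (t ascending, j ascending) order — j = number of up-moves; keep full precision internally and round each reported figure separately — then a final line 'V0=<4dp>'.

Under the risk-neutral measure, an up-move has probability p* = (R−d)/(u−d) = 0.5714 and values discount at R = 1.06.
Terminal values V(2,·): V(2,0)=7.5084, V(2,1)=3.5460, V(2,2)=17.0700
(1,0): S=52.6400. Δ = (V_up−V_dn)/(S_up−S_dn) = (3.5460−7.5084)/(60.5360−49.4816) = -0.3584. V = [p*·3.5460 + (1−p*)·7.5084]/1.06 = 4.9473. B = V − Δ·S = 23.8159.
(1,1): S=64.4000. Δ = (V_up−V_dn)/(S_up−S_dn) = (17.0700−3.5460)/(74.0600−60.5360) = 1.0000. V = [p*·17.0700 + (1−p*)·3.5460]/1.06 = 10.6358. B = V − Δ·S = -53.7642.
(0,0): S=56.0000. Δ = (V_up−V_dn)/(S_up−S_dn) = (10.6358−4.9473)/(64.4000−52.6400) = 0.4837. V = [p*·10.6358 + (1−p*)·4.9473]/1.06 = 7.7339. B = V − Δ·S = -19.3543.
Self-financing check: at every node Δ·S+B equals the discounted successor values.

(0,0): Delta=0.4837 Bond=-19.3543
(1,0): Delta=-0.3584 Bond=23.8159
(1,1): Delta=1.0000 Bond=-53.7642
V0=7.7339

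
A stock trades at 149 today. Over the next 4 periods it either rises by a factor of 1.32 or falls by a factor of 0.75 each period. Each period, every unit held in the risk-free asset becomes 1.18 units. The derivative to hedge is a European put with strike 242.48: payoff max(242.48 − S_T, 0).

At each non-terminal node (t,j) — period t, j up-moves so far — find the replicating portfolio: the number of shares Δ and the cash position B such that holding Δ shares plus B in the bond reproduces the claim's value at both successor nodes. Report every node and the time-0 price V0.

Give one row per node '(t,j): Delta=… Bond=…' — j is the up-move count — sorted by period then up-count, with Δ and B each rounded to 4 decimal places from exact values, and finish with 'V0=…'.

(0,0): Delta=-0.3553 Bond=67.2358
(1,0): Delta=-0.9067 Bond=140.9535
(1,1): Delta=-0.2533 Bond=59.2774
(2,0): Delta=-1.0000 Bond=174.1454
(2,1): Delta=-0.8894 Bond=163.7791
(2,2): Delta=-0.1357 Bond=39.3975
(3,0): Delta=-1.0000 Bond=205.4915
(3,1): Delta=-1.0000 Bond=205.4915
(3,2): Delta=-0.8690 Bond=189.2767
(3,3): Delta=0.0000 Bond=0.0000
V0=14.2921

The replicating-portfolio and risk-neutral prices coincide; use p* = (1.18−0.75)/(1.32−0.75) = 0.7544 for the latter.
Terminal values V(4,·): V(4,0)=195.3355, V(4,1)=159.5056, V(4,2)=96.4451, V(4,3)=0.0000, V(4,4)=0.0000
Node (3,0) S=62.8594: V=(p*·159.5056+(1−p*)·195.3355)/1.18=142.6322; Δ=(159.5056−195.3355)/(82.9744−47.1445)=-1.0000; B=V−Δ·S=205.4915
Node (3,1) S=110.6325: V=(p*·96.4451+(1−p*)·159.5056)/1.18=94.8590; Δ=(96.4451−159.5056)/(146.0349−82.9744)=-1.0000; B=V−Δ·S=205.4915
Node (3,2) S=194.7132: V=(p*·0.0000+(1−p*)·96.4451)/1.18=20.0748; Δ=(0.0000−96.4451)/(257.0214−146.0349)=-0.8690; B=V−Δ·S=189.2767
Node (3,3) S=342.6952: V=(p*·0.0000+(1−p*)·0.0000)/1.18=0.0000; Δ=(0.0000−0.0000)/(452.3577−257.0214)=0.0000; B=V−Δ·S=0.0000
Node (2,0) S=83.8125: V=(p*·94.8590+(1−p*)·142.6322)/1.18=90.3329; Δ=(94.8590−142.6322)/(110.6325−62.8594)=-1.0000; B=V−Δ·S=174.1454
Node (2,1) S=147.5100: V=(p*·20.0748+(1−p*)·94.8590)/1.18=32.5787; Δ=(20.0748−94.8590)/(194.7132−110.6325)=-0.8894; B=V−Δ·S=163.7791
Node (2,2) S=259.6176: V=(p*·0.0000+(1−p*)·20.0748)/1.18=4.1785; Δ=(0.0000−20.0748)/(342.6952−194.7132)=-0.1357; B=V−Δ·S=39.3975
Node (1,0) S=111.7500: V=(p*·32.5787+(1−p*)·90.3329)/1.18=39.6304; Δ=(32.5787−90.3329)/(147.5100−83.8125)=-0.9067; B=V−Δ·S=140.9535
Node (1,1) S=196.6800: V=(p*·4.1785+(1−p*)·32.5787)/1.18=9.4525; Δ=(4.1785−32.5787)/(259.6176−147.5100)=-0.2533; B=V−Δ·S=59.2774
Node (0,0) S=149.0000: V=(p*·9.4525+(1−p*)·39.6304)/1.18=14.2921; Δ=(9.4525−39.6304)/(196.6800−111.7500)=-0.3553; B=V−Δ·S=67.2358
Each (Δ,B) replicates both successor values, so the strategy is self-financing and V0 is arbitrage-free.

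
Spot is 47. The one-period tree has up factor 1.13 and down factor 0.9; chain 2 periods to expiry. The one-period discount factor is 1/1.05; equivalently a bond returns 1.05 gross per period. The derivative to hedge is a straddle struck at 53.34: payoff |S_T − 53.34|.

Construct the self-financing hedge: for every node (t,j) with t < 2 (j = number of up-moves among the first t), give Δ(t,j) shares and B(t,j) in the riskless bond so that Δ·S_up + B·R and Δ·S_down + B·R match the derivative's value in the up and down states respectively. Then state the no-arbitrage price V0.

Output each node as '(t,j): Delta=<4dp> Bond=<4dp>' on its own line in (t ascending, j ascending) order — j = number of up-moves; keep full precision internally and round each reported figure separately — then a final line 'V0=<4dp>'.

(0,0): Delta=-0.2330 Bond=17.4826
(1,0): Delta=-1.0000 Bond=50.8000
(1,1): Delta=0.0928 Bond=1.0537
V0=6.5307

Since d<R<u, set p* = (R−d)/(u−d) = 0.6522; price each node as the discounted p*-expectation of its children.
Terminal payoffs: V(2,0)=15.2700, V(2,1)=5.5410, V(2,2)=6.6743
Node (1,0) S=42.3000: V=(p*·5.5410+(1−p*)·15.2700)/1.05=8.5000; Δ=(5.5410−15.2700)/(47.7990−38.0700)=-1.0000; B=V−Δ·S=50.8000
Node (1,1) S=53.1100: V=(p*·6.6743+(1−p*)·5.5410)/1.05=5.9811; Δ=(6.6743−5.5410)/(60.0143−47.7990)=0.0928; B=V−Δ·S=1.0537
Node (0,0) S=47.0000: V=(p*·5.9811+(1−p*)·8.5000)/1.05=6.5307; Δ=(5.9811−8.5000)/(53.1100−42.3000)=-0.2330; B=V−Δ·S=17.4826
The time-0 hedge costs 6.5307, which is the no-arbitrage price.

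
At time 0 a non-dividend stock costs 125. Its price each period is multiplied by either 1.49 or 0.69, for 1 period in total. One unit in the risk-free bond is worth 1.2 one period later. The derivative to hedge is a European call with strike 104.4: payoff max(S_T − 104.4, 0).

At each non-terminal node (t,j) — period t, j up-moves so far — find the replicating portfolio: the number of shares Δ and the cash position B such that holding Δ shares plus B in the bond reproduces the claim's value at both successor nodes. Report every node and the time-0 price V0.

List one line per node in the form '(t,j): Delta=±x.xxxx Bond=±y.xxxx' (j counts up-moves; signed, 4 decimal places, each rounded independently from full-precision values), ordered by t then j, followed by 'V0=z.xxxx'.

(0,0): Delta=0.8185 Bond=-58.8297
V0=43.4828

The replicating-portfolio and risk-neutral prices coincide; use p* = (1.2−0.69)/(1.49−0.69) = 0.6375 for the latter.
Terminal payoffs: V(1,0)=0.0000, V(1,1)=81.8500
Node (0,0) S=125.0000: V=(p*·81.8500+(1−p*)·0.0000)/1.2=43.4828; Δ=(81.8500−0.0000)/(186.2500−86.2500)=0.8185; B=V−Δ·S=-58.8297
Root portfolio cost Δ·125+B reproduces V0=43.4828.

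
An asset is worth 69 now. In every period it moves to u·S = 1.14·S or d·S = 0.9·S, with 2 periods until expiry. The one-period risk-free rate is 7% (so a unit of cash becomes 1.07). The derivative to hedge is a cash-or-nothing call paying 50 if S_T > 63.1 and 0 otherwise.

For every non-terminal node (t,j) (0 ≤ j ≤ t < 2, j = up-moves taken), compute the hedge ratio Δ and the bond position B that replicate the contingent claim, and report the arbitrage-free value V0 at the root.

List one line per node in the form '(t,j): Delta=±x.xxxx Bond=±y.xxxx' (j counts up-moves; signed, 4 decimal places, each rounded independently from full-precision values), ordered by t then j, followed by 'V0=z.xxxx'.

Since d<R<u, set p* = (R−d)/(u−d) = 0.7083; price each node as the discounted p*-expectation of its children.
Payoff layer (t=2): V(2,0)=0.0000, V(2,1)=50.0000, V(2,2)=50.0000
Node (1,0) S=62.1000: V=(p*·50.0000+(1−p*)·0.0000)/1.07=33.0997; Δ=(50.0000−0.0000)/(70.7940−55.8900)=3.3548; B=V−Δ·S=-175.2336
Node (1,1) S=78.6600: V=(p*·50.0000+(1−p*)·50.0000)/1.07=46.7290; Δ=(50.0000−50.0000)/(89.6724−70.7940)=0.0000; B=V−Δ·S=46.7290
Node (0,0) S=69.0000: V=(p*·46.7290+(1−p*)·33.0997)/1.07=39.9568; Δ=(46.7290−33.0997)/(78.6600−62.1000)=0.8230; B=V−Δ·S=-16.8319
The time-0 hedge costs 39.9568, which is the no-arbitrage price.

(0,0): Delta=0.8230 Bond=-16.8319
(1,0): Delta=3.3548 Bond=-175.2336
(1,1): Delta=0.0000 Bond=46.7290
V0=39.9568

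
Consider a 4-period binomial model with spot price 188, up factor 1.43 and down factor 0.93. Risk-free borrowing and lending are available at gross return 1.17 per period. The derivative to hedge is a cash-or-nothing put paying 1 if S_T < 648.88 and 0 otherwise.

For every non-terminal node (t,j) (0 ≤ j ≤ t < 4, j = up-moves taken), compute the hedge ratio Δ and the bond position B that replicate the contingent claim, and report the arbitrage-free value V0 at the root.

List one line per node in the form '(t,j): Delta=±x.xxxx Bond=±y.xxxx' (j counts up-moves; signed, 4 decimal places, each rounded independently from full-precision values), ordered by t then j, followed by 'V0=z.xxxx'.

(0,0): Delta=-0.0007 Bond=0.6434
(1,0): Delta=0.0000 Bond=0.6244
(1,1): Delta=-0.0013 Bond=0.8919
(2,0): Delta=0.0000 Bond=0.7305
(2,1): Delta=0.0000 Bond=0.7305
(2,2): Delta=-0.0021 Bond=1.3827
(3,0): Delta=0.0000 Bond=0.8547
(3,1): Delta=0.0000 Bond=0.8547
(3,2): Delta=0.0000 Bond=0.8547
(3,3): Delta=-0.0036 Bond=2.4444
V0=0.5053

No-arbitrage ⇒ martingale measure with p* = (R−d)/(u−d) = 0.4800.
At expiry t=4: V(4,0)=1.0000, V(4,1)=1.0000, V(4,2)=1.0000, V(4,3)=1.0000, V(4,4)=0.0000
  t=3,j=0: stock 151.2191 → up 216.2433 (V=1.0000), down 140.6338 (V=1.0000). Price 0.8547; hedge Δ=0.0000, bond B=0.8547.
  t=3,j=1: stock 232.5197 → up 332.5032 (V=1.0000), down 216.2433 (V=1.0000). Price 0.8547; hedge Δ=0.0000, bond B=0.8547.
  t=3,j=2: stock 357.5303 → up 511.2684 (V=1.0000), down 332.5032 (V=1.0000). Price 0.8547; hedge Δ=0.0000, bond B=0.8547.
  t=3,j=3: stock 549.7509 → up 786.1438 (V=0.0000), down 511.2684 (V=1.0000). Price 0.4444; hedge Δ=-0.0036, bond B=2.4444.
  t=2,j=0: stock 162.6012 → up 232.5197 (V=0.8547), down 151.2191 (V=0.8547). Price 0.7305; hedge Δ=0.0000, bond B=0.7305.
  t=2,j=1: stock 250.0212 → up 357.5303 (V=0.8547), down 232.5197 (V=0.8547). Price 0.7305; hedge Δ=0.0000, bond B=0.7305.
  t=2,j=2: stock 384.4412 → up 549.7509 (V=0.4444), down 357.5303 (V=0.8547). Price 0.5622; hedge Δ=-0.0021, bond B=1.3827.
  t=1,j=0: stock 174.8400 → up 250.0212 (V=0.7305), down 162.6012 (V=0.7305). Price 0.6244; hedge Δ=0.0000, bond B=0.6244.
  t=1,j=1: stock 268.8400 → up 384.4412 (V=0.5622), down 250.0212 (V=0.7305). Price 0.5553; hedge Δ=-0.0013, bond B=0.8919.
  t=0,j=0: stock 188.0000 → up 268.8400 (V=0.5553), down 174.8400 (V=0.6244). Price 0.5053; hedge Δ=-0.0007, bond B=0.6434.
Check: Δ(0,0)·S0 + B(0,0) = 0.5053 = V0.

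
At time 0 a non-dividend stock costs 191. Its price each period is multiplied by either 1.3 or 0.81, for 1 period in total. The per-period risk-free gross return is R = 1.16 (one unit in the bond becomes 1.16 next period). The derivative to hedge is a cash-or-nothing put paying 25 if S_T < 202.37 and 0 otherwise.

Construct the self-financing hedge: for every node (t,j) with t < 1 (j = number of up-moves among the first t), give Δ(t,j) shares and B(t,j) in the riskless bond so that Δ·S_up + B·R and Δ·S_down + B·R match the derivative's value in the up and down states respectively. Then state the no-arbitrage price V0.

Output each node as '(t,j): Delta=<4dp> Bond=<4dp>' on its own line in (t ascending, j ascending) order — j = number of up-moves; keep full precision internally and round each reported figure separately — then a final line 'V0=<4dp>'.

Risk-neutral probability p* = (R−d)/(u−d) = (1.16−0.81)/(1.3−0.81) = 0.7143.
Terminal payoffs: V(1,0)=25.0000, V(1,1)=0.0000
Node (0,0) S=191.0000: V=(p*·0.0000+(1−p*)·25.0000)/1.16=6.1576; Δ=(0.0000−25.0000)/(248.3000−154.7100)=-0.2671; B=V−Δ·S=57.1780
Self-financing check: at every node Δ·S+B equals the discounted successor values.

(0,0): Delta=-0.2671 Bond=57.1780
V0=6.1576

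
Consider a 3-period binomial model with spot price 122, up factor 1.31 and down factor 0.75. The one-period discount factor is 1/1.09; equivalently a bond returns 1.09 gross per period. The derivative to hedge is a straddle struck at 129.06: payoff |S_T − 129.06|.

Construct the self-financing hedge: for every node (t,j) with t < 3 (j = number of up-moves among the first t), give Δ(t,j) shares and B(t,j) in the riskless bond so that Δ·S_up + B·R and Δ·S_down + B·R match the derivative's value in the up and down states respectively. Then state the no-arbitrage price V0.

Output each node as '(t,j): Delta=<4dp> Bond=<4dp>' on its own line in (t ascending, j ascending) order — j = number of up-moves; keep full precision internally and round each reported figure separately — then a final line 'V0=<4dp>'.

Under the risk-neutral measure, an up-move has probability p* = (R−d)/(u−d) = 0.6071 and values discount at R = 1.09.
Terminal values V(3,·): V(3,0)=77.5913, V(3,1)=39.1613, V(3,2)=27.9632, V(3,3)=145.2071
Node (2,0) S=68.6250: V=(p*·39.1613+(1−p*)·77.5913)/1.09=49.7787; Δ=(39.1613−77.5913)/(89.8988−51.4688)=-1.0000; B=V−Δ·S=118.4037
Node (2,1) S=119.8650: V=(p*·27.9632+(1−p*)·39.1613)/1.09=29.6903; Δ=(27.9632−39.1613)/(157.0231−89.8987)=-0.1668; B=V−Δ·S=49.6869
Node (2,2) S=209.3642: V=(p*·145.2071+(1−p*)·27.9632)/1.09=90.9605; Δ=(145.2071−27.9632)/(274.2671−157.0232)=1.0000; B=V−Δ·S=-118.4037
Node (1,0) S=91.5000: V=(p*·29.6903+(1−p*)·49.7787)/1.09=34.4790; Δ=(29.6903−49.7787)/(119.8650−68.6250)=-0.3920; B=V−Δ·S=70.3512
Node (1,1) S=159.8200: V=(p*·90.9605+(1−p*)·29.6903)/1.09=61.3670; Δ=(90.9605−29.6903)/(209.3642−119.8650)=0.6846; B=V−Δ·S=-48.0441
Node (0,0) S=122.0000: V=(p*·61.3670+(1−p*)·34.4790)/1.09=46.6091; Δ=(61.3670−34.4790)/(159.8200−91.5000)=0.3936; B=V−Δ·S=-1.4052
Self-financing check: at every node Δ·S+B equals the discounted successor values.

(0,0): Delta=0.3936 Bond=-1.4052
(1,0): Delta=-0.3920 Bond=70.3512
(1,1): Delta=0.6846 Bond=-48.0441
(2,0): Delta=-1.0000 Bond=118.4037
(2,1): Delta=-0.1668 Bond=49.6869
(2,2): Delta=1.0000 Bond=-118.4037
V0=46.6091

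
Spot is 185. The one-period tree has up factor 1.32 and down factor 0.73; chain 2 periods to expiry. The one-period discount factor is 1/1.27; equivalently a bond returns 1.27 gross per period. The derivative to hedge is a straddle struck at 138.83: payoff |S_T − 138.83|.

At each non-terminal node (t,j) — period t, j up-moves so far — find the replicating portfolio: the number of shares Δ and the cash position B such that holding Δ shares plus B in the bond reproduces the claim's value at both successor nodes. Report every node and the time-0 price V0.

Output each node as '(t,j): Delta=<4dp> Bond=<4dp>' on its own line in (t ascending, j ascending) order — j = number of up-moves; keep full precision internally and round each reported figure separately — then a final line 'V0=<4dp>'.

(0,0): Delta=0.9508 Bond=-76.6133
(1,0): Delta=-0.0101 Bond=32.4745
(1,1): Delta=1.0000 Bond=-109.3150
V0=99.2836

Risk-neutral probability p* = (R−d)/(u−d) = (1.27−0.73)/(1.32−0.73) = 0.9153.
Terminal values V(2,·): V(2,0)=40.2435, V(2,1)=39.4360, V(2,2)=183.5140
  t=1,j=0: stock 135.0500 → up 178.2660 (V=39.4360), down 98.5865 (V=40.2435). Price 31.1059; hedge Δ=-0.0101, bond B=32.4745.
  t=1,j=1: stock 244.2000 → up 322.3440 (V=183.5140), down 178.2660 (V=39.4360). Price 134.8850; hedge Δ=1.0000, bond B=-109.3150.
  t=0,j=0: stock 185.0000 → up 244.2000 (V=134.8850), down 135.0500 (V=31.1059). Price 99.2836; hedge Δ=0.9508, bond B=-76.6133.
Root portfolio cost Δ·185+B reproduces V0=99.2836.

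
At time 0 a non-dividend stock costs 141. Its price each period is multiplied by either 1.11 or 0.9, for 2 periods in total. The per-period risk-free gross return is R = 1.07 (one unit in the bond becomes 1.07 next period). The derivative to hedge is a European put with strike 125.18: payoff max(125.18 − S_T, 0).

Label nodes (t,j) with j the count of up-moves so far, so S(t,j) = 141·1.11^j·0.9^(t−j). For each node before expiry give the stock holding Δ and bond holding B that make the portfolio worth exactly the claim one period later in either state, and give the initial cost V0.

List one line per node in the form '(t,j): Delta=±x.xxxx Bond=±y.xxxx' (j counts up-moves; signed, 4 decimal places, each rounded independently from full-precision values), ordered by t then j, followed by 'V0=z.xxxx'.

(0,0): Delta=-0.0660 Bond=9.6468
(1,0): Delta=-0.4116 Bond=54.1909
(1,1): Delta=0.0000 Bond=0.0000
V0=0.3476

Risk-neutral probability p* = (R−d)/(u−d) = (1.07−0.9)/(1.11−0.9) = 0.8095.
Payoff layer (t=2): V(2,0)=10.9700, V(2,1)=0.0000, V(2,2)=0.0000
(1,0): S=126.9000. Δ = (V_up−V_dn)/(S_up−S_dn) = (0.0000−10.9700)/(140.8590−114.2100) = -0.4116. V = [p*·0.0000 + (1−p*)·10.9700]/1.07 = 1.9528. B = V − Δ·S = 54.1909.
(1,1): S=156.5100. Δ = (V_up−V_dn)/(S_up−S_dn) = (0.0000−0.0000)/(173.7261−140.8590) = 0.0000. V = [p*·0.0000 + (1−p*)·0.0000]/1.07 = 0.0000. B = V − Δ·S = 0.0000.
(0,0): S=141.0000. Δ = (V_up−V_dn)/(S_up−S_dn) = (0.0000−1.9528)/(156.5100−126.9000) = -0.0660. V = [p*·0.0000 + (1−p*)·1.9528]/1.07 = 0.3476. B = V − Δ·S = 9.6468.
Each (Δ,B) replicates both successor values, so the strategy is self-financing and V0 is arbitrage-free.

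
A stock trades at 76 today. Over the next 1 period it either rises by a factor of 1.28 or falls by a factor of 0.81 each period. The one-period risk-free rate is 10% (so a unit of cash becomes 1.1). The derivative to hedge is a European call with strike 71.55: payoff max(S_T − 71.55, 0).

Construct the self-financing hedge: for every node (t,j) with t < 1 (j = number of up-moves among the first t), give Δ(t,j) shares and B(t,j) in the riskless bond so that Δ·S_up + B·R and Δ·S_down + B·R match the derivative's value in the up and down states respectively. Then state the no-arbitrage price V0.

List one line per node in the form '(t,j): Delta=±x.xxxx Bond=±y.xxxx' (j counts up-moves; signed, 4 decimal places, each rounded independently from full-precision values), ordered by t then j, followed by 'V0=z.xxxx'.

(0,0): Delta=0.7203 Bond=-40.3120
V0=14.4327

Risk-neutral probability p* = (R−d)/(u−d) = (1.1−0.81)/(1.28−0.81) = 0.6170.
At expiry t=1: V(1,0)=0.0000, V(1,1)=25.7300
Node (0,0) S=76.0000: V=(p*·25.7300+(1−p*)·0.0000)/1.1=14.4327; Δ=(25.7300−0.0000)/(97.2800−61.5600)=0.7203; B=V−Δ·S=-40.3120
Self-financing check: at every node Δ·S+B equals the discounted successor values.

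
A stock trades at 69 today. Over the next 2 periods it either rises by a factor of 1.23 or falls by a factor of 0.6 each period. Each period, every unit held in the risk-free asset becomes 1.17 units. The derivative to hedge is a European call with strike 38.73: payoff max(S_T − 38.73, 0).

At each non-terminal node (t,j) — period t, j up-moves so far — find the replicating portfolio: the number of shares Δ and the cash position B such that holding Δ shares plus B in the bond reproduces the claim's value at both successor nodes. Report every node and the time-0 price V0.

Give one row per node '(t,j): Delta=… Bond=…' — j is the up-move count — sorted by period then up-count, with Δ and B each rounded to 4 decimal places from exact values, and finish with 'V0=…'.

(0,0): Delta=0.9740 Bond=-26.4061
(1,0): Delta=0.4674 Bond=-9.9243
(1,1): Delta=1.0000 Bond=-33.1026
V0=40.7992

Risk-neutral probability p* = (R−d)/(u−d) = (1.17−0.6)/(1.23−0.6) = 0.9048.
At expiry t=2: V(2,0)=0.0000, V(2,1)=12.1920, V(2,2)=65.6601
  t=1,j=0: stock 41.4000 → up 50.9220 (V=12.1920), down 24.8400 (V=0.0000). Price 9.4281; hedge Δ=0.4674, bond B=-9.9243.
  t=1,j=1: stock 84.8700 → up 104.3901 (V=65.6601), down 50.9220 (V=12.1920). Price 51.7674; hedge Δ=1.0000, bond B=-33.1026.
  t=0,j=0: stock 69.0000 → up 84.8700 (V=51.7674), down 41.4000 (V=9.4281). Price 40.7992; hedge Δ=0.9740, bond B=-26.4061.
Root portfolio cost Δ·69+B reproduces V0=40.7992.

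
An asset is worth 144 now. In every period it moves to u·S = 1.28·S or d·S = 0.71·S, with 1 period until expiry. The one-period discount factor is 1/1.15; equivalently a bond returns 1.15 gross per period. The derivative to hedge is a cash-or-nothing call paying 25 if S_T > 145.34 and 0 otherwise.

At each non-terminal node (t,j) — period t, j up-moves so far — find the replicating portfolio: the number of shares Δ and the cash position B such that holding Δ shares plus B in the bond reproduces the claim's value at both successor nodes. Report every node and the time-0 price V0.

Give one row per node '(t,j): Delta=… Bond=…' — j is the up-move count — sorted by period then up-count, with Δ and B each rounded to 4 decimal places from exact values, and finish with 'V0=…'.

No-arbitrage ⇒ martingale measure with p* = (R−d)/(u−d) = 0.7719.
Payoff layer (t=1): V(1,0)=0.0000, V(1,1)=25.0000
Node (0,0) S=144.0000: V=(p*·25.0000+(1−p*)·0.0000)/1.15=16.7811; Δ=(25.0000−0.0000)/(184.3200−102.2400)=0.3046; B=V−Δ·S=-27.0786
Each (Δ,B) replicates both successor values, so the strategy is self-financing and V0 is arbitrage-free.

(0,0): Delta=0.3046 Bond=-27.0786
V0=16.7811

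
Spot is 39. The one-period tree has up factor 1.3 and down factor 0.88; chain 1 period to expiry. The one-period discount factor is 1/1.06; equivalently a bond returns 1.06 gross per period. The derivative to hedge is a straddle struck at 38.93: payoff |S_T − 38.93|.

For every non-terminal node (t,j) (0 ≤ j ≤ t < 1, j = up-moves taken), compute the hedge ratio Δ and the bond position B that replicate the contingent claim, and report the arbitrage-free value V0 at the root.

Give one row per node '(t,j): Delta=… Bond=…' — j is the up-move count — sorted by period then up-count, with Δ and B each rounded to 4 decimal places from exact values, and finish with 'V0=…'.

Since d<R<u, set p* = (R−d)/(u−d) = 0.4286; price each node as the discounted p*-expectation of its children.
Terminal payoffs: V(1,0)=4.6100, V(1,1)=11.7700
  t=0,j=0: stock 39.0000 → up 50.7000 (V=11.7700), down 34.3200 (V=4.6100). Price 7.2439; hedge Δ=0.4371, bond B=-9.8037.
The time-0 hedge costs 7.2439, which is the no-arbitrage price.

(0,0): Delta=0.4371 Bond=-9.8037
V0=7.2439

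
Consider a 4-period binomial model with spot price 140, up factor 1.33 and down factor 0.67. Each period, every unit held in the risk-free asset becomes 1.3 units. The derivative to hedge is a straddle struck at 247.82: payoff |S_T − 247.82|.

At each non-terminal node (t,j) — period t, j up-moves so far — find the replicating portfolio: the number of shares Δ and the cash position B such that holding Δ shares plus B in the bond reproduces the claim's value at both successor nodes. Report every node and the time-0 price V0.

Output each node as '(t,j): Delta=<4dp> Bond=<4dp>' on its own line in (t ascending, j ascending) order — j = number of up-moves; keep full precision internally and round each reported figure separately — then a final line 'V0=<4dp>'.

The replicating-portfolio and risk-neutral prices coincide; use p* = (1.3−0.67)/(1.33−0.67) = 0.9545 for the latter.
Payoff layer (t=4): V(4,0)=219.6084, V(4,1)=191.8179, V(4,2)=136.6517, V(4,3)=27.1426, V(4,4)=190.2410
  t=3,j=0: stock 42.1068 → up 56.0021 (V=191.8179), down 28.2116 (V=219.6084). Price 148.5239; hedge Δ=-1.0000, bond B=190.6308.
  t=3,j=1: stock 83.5852 → up 111.1683 (V=136.6517), down 56.0021 (V=191.8179). Price 107.0456; hedge Δ=-1.0000, bond B=190.6308.
  t=3,j=2: stock 165.9228 → up 220.6774 (V=27.1426), down 111.1683 (V=136.6517). Price 24.7079; hedge Δ=-1.0000, bond B=190.6308.
  t=3,j=3: stock 329.3692 → up 438.0610 (V=190.2410), down 220.6774 (V=27.1426). Price 140.6365; hedge Δ=0.7503, bond B=-106.4822.
  t=2,j=0: stock 62.8460 → up 83.5852 (V=107.0456), down 42.1068 (V=148.5239). Price 83.7931; hedge Δ=-1.0000, bond B=146.6391.
  t=2,j=1: stock 124.7540 → up 165.9228 (V=24.7079), down 83.5852 (V=107.0456). Price 21.8851; hedge Δ=-1.0000, bond B=146.6391.
  t=2,j=2: stock 247.6460 → up 329.3692 (V=140.6365), down 165.9228 (V=24.7079). Price 104.1285; hedge Δ=0.7093, bond B=-71.5208.
  t=1,j=0: stock 93.8000 → up 124.7540 (V=21.8851), down 62.8460 (V=83.7931). Price 18.9993; hedge Δ=-1.0000, bond B=112.7993.
  t=1,j=1: stock 186.2000 → up 247.6460 (V=104.1285), down 124.7540 (V=21.8851). Price 77.2232; hedge Δ=0.6692, bond B=-47.3881.
  t=0,j=0: stock 140.0000 → up 186.2000 (V=77.2232), down 93.8000 (V=18.9993). Price 57.3666; hedge Δ=0.6301, bond B=-30.8514.
Each (Δ,B) replicates both successor values, so the strategy is self-financing and V0 is arbitrage-free.

(0,0): Delta=0.6301 Bond=-30.8514
(1,0): Delta=-1.0000 Bond=112.7993
(1,1): Delta=0.6692 Bond=-47.3881
(2,0): Delta=-1.0000 Bond=146.6391
(2,1): Delta=-1.0000 Bond=146.6391
(2,2): Delta=0.7093 Bond=-71.5208
(3,0): Delta=-1.0000 Bond=190.6308
(3,1): Delta=-1.0000 Bond=190.6308
(3,2): Delta=-1.0000 Bond=190.6308
(3,3): Delta=0.7503 Bond=-106.4822
V0=57.3666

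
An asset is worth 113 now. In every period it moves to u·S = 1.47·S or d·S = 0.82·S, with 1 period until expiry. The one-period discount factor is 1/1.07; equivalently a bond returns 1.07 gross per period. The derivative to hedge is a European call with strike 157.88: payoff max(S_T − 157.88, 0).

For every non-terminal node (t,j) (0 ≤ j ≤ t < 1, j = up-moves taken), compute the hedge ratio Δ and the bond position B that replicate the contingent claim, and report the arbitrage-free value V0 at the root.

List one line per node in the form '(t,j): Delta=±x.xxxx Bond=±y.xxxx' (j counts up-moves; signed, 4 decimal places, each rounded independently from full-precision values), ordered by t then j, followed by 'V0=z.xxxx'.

Under the risk-neutral measure, an up-move has probability p* = (R−d)/(u−d) = 0.3846 and values discount at R = 1.07.
At expiry t=1: V(1,0)=0.0000, V(1,1)=8.2300
  t=0,j=0: stock 113.0000 → up 166.1100 (V=8.2300), down 92.6600 (V=0.0000). Price 2.9583; hedge Δ=0.1120, bond B=-9.7032.
Each (Δ,B) replicates both successor values, so the strategy is self-financing and V0 is arbitrage-free.

(0,0): Delta=0.1120 Bond=-9.7032
V0=2.9583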